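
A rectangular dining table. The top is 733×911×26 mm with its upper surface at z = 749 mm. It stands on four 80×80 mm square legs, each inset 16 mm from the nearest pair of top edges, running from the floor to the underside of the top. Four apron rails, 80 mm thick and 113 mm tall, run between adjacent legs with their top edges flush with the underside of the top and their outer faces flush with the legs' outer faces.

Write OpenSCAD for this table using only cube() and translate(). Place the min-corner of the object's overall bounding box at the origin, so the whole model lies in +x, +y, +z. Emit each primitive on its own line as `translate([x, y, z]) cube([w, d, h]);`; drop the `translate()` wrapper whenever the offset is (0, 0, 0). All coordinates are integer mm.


translate([0, 0, 723]) cube([733, 911, 26]);
translate([16, 16, 0]) cube([80, 80, 723]);
translate([637, 16, 0]) cube([80, 80, 723]);
translate([16, 815, 0]) cube([80, 80, 723]);
translate([637, 815, 0]) cube([80, 80, 723]);
translate([96, 16, 610]) cube([541, 80, 113]);
translate([96, 815, 610]) cube([541, 80, 113]);
translate([16, 96, 610]) cube([80, 719, 113]);
translate([637, 96, 610]) cube([80, 719, 113]);


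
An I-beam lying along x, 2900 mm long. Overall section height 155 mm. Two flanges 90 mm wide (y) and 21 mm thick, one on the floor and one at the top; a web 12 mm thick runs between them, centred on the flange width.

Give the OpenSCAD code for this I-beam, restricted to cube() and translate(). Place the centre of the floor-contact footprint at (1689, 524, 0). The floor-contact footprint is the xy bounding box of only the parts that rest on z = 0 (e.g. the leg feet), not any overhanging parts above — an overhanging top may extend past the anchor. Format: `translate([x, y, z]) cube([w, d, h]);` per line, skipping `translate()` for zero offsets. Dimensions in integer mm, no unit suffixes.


translate([239, 479, 0]) cube([2900, 90, 21]);
translate([239, 518, 21]) cube([2900, 12, 113]);
translate([239, 479, 134]) cube([2900, 90, 21]);


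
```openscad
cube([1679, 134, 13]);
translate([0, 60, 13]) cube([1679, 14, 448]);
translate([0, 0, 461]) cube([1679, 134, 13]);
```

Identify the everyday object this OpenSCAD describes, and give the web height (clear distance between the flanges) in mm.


An I-beam. The web height is 448 mm.

Two wide flanges with a thin centred web — an I-beam. Overall 474 mm minus two 13 mm flanges gives a web of 474 − 2·13 = 448 mm.


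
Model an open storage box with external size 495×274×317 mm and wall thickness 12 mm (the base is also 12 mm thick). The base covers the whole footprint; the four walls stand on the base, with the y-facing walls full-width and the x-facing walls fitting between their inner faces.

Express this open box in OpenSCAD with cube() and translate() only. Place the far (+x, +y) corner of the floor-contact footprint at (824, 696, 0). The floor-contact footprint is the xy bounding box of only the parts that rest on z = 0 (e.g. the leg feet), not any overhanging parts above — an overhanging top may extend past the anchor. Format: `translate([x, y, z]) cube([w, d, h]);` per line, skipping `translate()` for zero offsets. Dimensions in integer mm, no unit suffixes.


translate([329, 422, 0]) cube([495, 274, 12]);
translate([329, 422, 12]) cube([495, 12, 305]);
translate([329, 684, 12]) cube([495, 12, 305]);
translate([329, 434, 12]) cube([12, 250, 305]);
translate([812, 434, 12]) cube([12, 250, 305]);


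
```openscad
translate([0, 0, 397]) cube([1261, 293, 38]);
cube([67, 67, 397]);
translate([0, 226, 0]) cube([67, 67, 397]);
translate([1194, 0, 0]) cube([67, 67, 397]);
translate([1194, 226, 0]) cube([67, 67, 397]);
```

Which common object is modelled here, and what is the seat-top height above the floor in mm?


A bench. The seat-top height is 435 mm.

A long slab on four corner posts — a bench. The slab sits at z = 397 with thickness 38, so the top is 397 + 38 = 435 mm.


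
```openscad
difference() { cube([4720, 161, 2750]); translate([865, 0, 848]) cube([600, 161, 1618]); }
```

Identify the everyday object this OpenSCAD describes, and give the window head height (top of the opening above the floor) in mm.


A wall with a window opening. The window head height is 2466 mm.

A wall with a rectangular opening subtracted — a window. Sill at z = 848, opening 1618 mm tall, so the head is at 848 + 1618 = 2466 mm.


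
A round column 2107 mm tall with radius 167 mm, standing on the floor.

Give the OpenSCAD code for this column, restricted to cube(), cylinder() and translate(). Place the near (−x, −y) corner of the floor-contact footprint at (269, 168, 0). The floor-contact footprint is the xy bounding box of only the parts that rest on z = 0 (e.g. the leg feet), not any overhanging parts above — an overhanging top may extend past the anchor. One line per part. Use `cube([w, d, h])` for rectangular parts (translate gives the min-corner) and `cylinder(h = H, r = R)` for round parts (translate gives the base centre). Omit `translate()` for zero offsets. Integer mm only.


translate([436, 335, 0]) cylinder(h = 2107, r = 167);


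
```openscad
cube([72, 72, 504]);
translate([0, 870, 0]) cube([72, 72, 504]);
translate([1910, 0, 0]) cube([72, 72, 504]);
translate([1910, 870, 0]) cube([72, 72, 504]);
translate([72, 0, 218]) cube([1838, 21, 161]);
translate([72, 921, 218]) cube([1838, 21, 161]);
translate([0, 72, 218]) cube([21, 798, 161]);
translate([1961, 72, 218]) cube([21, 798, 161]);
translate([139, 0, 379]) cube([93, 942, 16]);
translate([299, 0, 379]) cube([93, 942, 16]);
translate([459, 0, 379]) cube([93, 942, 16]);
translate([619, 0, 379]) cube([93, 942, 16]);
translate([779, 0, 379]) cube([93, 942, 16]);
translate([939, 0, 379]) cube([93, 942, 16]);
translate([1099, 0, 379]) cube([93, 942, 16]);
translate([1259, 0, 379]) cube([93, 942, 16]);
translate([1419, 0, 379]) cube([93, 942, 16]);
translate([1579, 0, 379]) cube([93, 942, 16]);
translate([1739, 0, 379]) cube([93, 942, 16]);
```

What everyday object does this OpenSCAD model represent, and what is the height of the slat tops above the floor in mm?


A bed frame. The slat-top height is 395 mm.

Four posts, four rails, and a row of slats — a bed frame. Slats sit on the rails at z = 218 + 161 = 379; with slat thickness 16, the top is 395 mm.


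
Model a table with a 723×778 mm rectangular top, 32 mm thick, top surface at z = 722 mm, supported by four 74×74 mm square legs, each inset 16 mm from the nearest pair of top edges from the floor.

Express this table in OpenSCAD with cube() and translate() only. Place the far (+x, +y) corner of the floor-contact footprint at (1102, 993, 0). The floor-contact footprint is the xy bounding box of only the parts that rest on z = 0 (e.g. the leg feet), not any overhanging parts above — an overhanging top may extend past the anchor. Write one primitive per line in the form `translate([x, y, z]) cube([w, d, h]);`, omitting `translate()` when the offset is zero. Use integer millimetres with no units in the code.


// leg_h = 722 - 32 = 690
translate([395, 231, 690]) cube([723, 778, 32]);
translate([411, 247, 0]) cube([74, 74, 690]);
translate([1028, 247, 0]) cube([74, 74, 690]);
translate([411, 919, 0]) cube([74, 74, 690]);
translate([1028, 919, 0]) cube([74, 74, 690]);


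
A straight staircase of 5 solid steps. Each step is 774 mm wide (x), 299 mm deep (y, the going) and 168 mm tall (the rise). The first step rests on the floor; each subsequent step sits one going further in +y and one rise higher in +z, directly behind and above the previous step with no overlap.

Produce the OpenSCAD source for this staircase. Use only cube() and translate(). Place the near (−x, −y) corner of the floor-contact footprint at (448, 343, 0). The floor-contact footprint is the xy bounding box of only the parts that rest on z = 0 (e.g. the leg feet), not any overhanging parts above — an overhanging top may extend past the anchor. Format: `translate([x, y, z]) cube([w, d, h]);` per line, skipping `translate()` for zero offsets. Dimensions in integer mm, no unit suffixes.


translate([448, 343, 0]) cube([774, 299, 168]);
translate([448, 642, 168]) cube([774, 299, 168]);
translate([448, 941, 336]) cube([774, 299, 168]);
translate([448, 1240, 504]) cube([774, 299, 168]);
translate([448, 1539, 672]) cube([774, 299, 168]);


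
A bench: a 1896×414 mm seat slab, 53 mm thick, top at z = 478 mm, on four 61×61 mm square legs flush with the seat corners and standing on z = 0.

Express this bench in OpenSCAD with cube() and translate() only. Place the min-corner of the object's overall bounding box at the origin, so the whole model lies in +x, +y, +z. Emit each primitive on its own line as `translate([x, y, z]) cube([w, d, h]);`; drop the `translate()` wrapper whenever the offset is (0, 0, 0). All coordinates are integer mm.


// leg_h = 478 − 53 = 425
translate([0, 0, 425]) cube([1896, 414, 53]);
cube([61, 61, 425]);
translate([0, 353, 0]) cube([61, 61, 425]);
translate([1835, 0, 0]) cube([61, 61, 425]);
translate([1835, 353, 0]) cube([61, 61, 425]);


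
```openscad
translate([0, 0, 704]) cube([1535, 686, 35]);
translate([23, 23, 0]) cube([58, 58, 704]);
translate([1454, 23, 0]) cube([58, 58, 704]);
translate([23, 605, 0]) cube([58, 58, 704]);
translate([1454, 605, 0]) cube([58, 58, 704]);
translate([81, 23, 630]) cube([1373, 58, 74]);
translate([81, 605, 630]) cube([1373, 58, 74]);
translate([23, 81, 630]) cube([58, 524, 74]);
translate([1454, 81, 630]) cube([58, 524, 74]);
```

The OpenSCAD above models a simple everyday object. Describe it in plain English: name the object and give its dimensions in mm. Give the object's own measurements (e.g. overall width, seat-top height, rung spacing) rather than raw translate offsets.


A table: top 1535 mm (x) × 686 mm (y), 35 mm thick, upper face at z = 739 mm, on four 58×58 mm square legs, each inset 23 mm from the nearest pair of top edges from z = 0 to the bottom of the top. Four apron rails, 58 mm thick and 74 mm tall, run between adjacent legs with their top edges flush with the underside of the top and their outer faces flush with the legs' outer faces.


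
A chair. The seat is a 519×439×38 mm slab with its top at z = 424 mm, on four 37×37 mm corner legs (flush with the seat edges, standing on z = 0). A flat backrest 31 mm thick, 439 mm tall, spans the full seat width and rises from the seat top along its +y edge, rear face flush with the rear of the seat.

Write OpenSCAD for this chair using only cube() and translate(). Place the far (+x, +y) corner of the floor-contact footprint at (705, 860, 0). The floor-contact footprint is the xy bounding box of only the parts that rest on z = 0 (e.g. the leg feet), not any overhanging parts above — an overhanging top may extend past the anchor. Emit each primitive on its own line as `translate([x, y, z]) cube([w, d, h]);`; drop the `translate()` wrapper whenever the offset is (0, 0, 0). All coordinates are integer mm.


translate([186, 421, 386]) cube([519, 439, 38]);
translate([186, 421, 0]) cube([37, 37, 386]);
translate([668, 421, 0]) cube([37, 37, 386]);
translate([186, 823, 0]) cube([37, 37, 386]);
translate([668, 823, 0]) cube([37, 37, 386]);
translate([186, 829, 424]) cube([519, 31, 439]);


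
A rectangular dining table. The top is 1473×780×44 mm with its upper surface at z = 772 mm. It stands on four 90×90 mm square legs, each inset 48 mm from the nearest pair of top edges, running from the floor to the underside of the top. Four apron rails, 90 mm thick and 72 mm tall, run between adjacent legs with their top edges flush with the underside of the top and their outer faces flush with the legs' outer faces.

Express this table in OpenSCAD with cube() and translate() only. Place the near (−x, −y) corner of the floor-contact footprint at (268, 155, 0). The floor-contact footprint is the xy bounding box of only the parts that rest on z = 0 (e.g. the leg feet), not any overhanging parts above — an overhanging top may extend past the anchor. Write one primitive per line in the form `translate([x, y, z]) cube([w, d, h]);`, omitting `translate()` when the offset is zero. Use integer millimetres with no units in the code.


// leg_h = 772 - 44 = 728
// apron z = 728 - 72 = 656
translate([220, 107, 728]) cube([1473, 780, 44]);
translate([268, 155, 0]) cube([90, 90, 728]);
translate([1555, 155, 0]) cube([90, 90, 728]);
translate([268, 749, 0]) cube([90, 90, 728]);
translate([1555, 749, 0]) cube([90, 90, 728]);
translate([358, 155, 656]) cube([1197, 90, 72]);
translate([358, 749, 656]) cube([1197, 90, 72]);
translate([268, 245, 656]) cube([90, 504, 72]);
translate([1555, 245, 656]) cube([90, 504, 72]);


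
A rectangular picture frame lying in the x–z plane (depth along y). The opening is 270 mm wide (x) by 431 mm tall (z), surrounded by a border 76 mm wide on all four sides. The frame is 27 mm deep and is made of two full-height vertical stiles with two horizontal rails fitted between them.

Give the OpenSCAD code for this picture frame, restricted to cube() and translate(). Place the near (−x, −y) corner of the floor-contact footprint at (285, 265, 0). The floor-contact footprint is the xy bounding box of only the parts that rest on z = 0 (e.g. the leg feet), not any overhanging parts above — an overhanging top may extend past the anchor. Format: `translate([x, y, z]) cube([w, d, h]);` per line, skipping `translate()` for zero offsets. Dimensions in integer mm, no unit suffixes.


translate([285, 265, 0]) cube([76, 27, 583]);
translate([631, 265, 0]) cube([76, 27, 583]);
translate([361, 265, 0]) cube([270, 27, 76]);
translate([361, 265, 507]) cube([270, 27, 76]);


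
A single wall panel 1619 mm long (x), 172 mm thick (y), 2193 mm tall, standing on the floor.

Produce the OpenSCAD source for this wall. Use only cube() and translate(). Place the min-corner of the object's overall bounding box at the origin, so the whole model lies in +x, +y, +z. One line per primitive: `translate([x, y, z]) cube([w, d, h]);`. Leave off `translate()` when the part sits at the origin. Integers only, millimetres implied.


cube([1619, 172, 2193]);


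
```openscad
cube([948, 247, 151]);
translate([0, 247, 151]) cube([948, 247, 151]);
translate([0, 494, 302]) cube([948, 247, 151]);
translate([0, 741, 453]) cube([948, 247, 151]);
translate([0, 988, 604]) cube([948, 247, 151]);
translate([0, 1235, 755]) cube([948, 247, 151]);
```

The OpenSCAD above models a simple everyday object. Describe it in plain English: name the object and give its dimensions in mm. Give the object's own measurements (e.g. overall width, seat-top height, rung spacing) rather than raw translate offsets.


A straight staircase of 6 solid steps. Each step is 948 mm wide (x), 247 mm deep (y, the going) and 151 mm tall (the rise). The first step rests on the floor; each subsequent step sits one going further in +y and one rise higher in +z, directly behind and above the previous step with no overlap.


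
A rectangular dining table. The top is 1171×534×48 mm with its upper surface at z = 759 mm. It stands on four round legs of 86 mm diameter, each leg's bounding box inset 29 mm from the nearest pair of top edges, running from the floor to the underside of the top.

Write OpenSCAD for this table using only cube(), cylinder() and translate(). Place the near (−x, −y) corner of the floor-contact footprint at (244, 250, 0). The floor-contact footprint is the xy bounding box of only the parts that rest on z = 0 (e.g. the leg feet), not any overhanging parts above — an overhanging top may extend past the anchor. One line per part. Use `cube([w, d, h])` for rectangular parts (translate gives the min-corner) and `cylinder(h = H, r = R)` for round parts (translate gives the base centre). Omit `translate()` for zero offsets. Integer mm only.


translate([215, 221, 711]) cube([1171, 534, 48]);
translate([287, 293, 0]) cylinder(h = 711, r = 43);
translate([1314, 293, 0]) cylinder(h = 711, r = 43);
translate([287, 683, 0]) cylinder(h = 711, r = 43);
translate([1314, 683, 0]) cylinder(h = 711, r = 43);


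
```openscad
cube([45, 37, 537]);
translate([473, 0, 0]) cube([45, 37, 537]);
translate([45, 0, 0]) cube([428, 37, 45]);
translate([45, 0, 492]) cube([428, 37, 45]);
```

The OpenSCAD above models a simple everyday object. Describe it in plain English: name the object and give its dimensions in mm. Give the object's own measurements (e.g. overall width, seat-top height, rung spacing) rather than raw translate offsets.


A rectangular picture frame lying in the x–z plane (depth along y). The opening is 428 mm wide (x) by 447 mm tall (z), surrounded by a border 45 mm wide on all four sides. The frame is 37 mm deep and is made of two full-height vertical stiles with two horizontal rails fitted between them.


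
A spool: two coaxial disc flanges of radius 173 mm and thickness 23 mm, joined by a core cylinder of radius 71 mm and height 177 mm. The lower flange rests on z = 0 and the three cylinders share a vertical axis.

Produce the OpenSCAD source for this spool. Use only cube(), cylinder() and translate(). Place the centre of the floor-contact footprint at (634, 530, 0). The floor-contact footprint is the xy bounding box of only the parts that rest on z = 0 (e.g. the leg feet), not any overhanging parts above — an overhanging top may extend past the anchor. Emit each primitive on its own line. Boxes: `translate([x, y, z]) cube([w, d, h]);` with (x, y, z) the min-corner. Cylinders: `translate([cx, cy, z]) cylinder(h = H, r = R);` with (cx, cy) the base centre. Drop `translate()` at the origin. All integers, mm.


translate([634, 530, 0]) cylinder(h = 23, r = 173);
translate([634, 530, 23]) cylinder(h = 177, r = 71);
translate([634, 530, 200]) cylinder(h = 23, r = 173);


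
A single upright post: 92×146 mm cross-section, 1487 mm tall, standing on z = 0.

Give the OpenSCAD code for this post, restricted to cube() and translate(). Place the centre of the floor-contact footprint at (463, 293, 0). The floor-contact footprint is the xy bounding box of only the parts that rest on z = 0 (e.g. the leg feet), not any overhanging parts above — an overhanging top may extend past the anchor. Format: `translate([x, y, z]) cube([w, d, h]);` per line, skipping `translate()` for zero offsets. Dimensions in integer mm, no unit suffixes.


translate([417, 220, 0]) cube([92, 146, 1487]);


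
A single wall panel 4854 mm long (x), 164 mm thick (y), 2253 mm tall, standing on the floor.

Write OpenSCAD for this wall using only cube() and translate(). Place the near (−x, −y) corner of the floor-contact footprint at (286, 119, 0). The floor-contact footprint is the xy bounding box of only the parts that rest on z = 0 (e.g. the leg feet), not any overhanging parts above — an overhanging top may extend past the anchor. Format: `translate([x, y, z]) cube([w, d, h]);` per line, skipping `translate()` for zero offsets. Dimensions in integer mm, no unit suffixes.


translate([286, 119, 0]) cube([4854, 164, 2253]);


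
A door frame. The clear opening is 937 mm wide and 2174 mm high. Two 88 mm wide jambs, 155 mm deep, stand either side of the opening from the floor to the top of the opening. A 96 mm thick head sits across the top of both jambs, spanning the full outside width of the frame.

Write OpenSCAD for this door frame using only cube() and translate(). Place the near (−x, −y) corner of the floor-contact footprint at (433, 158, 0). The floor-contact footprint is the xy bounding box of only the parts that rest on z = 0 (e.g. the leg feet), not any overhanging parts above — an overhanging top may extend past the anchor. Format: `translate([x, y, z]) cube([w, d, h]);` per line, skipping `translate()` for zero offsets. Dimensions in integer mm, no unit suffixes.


translate([433, 158, 0]) cube([88, 155, 2174]);
translate([1458, 158, 0]) cube([88, 155, 2174]);
translate([433, 158, 2174]) cube([1113, 155, 96]);


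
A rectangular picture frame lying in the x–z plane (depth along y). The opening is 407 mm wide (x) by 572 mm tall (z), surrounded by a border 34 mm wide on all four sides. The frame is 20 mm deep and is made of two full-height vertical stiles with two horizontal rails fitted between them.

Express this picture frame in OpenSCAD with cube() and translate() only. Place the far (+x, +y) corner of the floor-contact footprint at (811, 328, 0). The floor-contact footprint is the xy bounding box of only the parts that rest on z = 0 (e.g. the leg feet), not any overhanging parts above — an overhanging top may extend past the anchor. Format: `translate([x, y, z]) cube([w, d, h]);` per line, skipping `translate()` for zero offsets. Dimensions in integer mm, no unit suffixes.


translate([336, 308, 0]) cube([34, 20, 640]);
translate([777, 308, 0]) cube([34, 20, 640]);
translate([370, 308, 0]) cube([407, 20, 34]);
translate([370, 308, 606]) cube([407, 20, 34]);


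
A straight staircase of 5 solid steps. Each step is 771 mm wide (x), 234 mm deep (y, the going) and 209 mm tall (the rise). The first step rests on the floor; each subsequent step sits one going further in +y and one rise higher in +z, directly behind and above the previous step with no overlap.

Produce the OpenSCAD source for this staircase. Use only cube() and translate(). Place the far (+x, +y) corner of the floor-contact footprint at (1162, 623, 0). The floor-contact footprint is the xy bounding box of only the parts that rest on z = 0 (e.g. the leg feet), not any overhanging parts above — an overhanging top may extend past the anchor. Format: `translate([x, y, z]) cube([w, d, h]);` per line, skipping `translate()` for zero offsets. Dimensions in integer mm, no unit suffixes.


translate([391, 389, 0]) cube([771, 234, 209]);
translate([391, 623, 209]) cube([771, 234, 209]);
translate([391, 857, 418]) cube([771, 234, 209]);
translate([391, 1091, 627]) cube([771, 234, 209]);
translate([391, 1325, 836]) cube([771, 234, 209]);


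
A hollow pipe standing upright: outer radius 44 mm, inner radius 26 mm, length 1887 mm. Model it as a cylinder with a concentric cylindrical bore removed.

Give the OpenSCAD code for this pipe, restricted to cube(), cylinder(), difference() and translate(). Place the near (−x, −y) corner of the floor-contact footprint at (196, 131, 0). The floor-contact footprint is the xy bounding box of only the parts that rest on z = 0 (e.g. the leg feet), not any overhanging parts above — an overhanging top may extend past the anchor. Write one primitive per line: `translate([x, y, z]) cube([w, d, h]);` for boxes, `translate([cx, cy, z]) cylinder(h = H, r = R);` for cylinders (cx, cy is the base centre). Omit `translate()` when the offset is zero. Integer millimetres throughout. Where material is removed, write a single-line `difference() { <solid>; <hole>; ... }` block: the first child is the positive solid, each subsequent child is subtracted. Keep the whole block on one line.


difference() { translate([240, 175, 0]) cylinder(h = 1887, r = 44); translate([240, 175, 0]) cylinder(h = 1887, r = 26); }


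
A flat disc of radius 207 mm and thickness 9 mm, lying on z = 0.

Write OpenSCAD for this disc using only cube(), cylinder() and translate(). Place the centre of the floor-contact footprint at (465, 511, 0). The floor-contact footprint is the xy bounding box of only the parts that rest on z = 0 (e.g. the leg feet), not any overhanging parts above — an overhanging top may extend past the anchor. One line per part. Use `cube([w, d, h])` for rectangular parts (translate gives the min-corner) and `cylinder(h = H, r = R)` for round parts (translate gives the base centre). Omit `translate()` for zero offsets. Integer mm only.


translate([465, 511, 0]) cylinder(h = 9, r = 207);


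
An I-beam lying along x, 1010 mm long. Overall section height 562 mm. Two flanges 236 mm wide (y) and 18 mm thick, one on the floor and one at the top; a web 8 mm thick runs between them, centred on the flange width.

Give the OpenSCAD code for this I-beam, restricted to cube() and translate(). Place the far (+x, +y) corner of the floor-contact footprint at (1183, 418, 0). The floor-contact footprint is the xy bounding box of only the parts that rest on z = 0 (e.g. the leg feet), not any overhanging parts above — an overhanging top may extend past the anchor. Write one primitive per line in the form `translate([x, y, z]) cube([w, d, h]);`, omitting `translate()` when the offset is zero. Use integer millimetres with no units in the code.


translate([173, 182, 0]) cube([1010, 236, 18]);
translate([173, 296, 18]) cube([1010, 8, 526]);
translate([173, 182, 544]) cube([1010, 236, 18]);


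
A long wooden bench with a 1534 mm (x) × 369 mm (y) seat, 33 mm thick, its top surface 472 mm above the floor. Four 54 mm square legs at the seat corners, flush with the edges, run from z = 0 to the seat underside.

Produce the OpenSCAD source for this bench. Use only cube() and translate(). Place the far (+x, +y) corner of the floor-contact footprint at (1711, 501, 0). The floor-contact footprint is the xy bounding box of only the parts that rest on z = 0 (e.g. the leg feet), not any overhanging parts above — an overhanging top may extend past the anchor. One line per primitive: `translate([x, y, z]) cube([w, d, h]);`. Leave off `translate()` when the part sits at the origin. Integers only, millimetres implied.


translate([177, 132, 439]) cube([1534, 369, 33]);
translate([177, 132, 0]) cube([54, 54, 439]);
translate([177, 447, 0]) cube([54, 54, 439]);
translate([1657, 132, 0]) cube([54, 54, 439]);
translate([1657, 447, 0]) cube([54, 54, 439]);


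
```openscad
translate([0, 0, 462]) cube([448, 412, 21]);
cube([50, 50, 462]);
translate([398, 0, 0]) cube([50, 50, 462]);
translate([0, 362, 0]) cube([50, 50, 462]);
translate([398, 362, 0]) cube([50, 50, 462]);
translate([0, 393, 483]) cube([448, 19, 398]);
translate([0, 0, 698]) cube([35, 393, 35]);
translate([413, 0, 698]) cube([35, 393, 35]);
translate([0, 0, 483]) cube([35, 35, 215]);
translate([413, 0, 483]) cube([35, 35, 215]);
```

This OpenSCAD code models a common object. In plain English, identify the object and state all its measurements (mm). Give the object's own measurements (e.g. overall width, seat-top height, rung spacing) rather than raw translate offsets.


A chair. The seat is a 448×412×21 mm slab with its top at z = 483 mm, on four 50×50 mm corner legs (flush with the seat edges, standing on z = 0). A flat backrest 19 mm thick, 398 mm tall, spans the full seat width and rises from the seat top along its +y edge, rear face flush with the rear of the seat. Two armrests of 35×35 mm section run along each side from the seat's front edge to the front of the backrest, top faces 250 mm above the seat top and outer faces flush with the seat's x-edges; a 35×35 mm post under the front of each armrest stands on the seat at the front corner.


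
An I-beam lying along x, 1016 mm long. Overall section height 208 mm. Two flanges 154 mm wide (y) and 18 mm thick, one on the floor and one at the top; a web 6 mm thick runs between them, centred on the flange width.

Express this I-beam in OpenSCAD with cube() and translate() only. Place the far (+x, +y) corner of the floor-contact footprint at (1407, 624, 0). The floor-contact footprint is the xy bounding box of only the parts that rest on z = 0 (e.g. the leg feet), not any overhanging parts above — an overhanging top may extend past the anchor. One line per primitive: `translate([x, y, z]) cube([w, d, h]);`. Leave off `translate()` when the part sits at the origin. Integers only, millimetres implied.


translate([391, 470, 0]) cube([1016, 154, 18]);
translate([391, 544, 18]) cube([1016, 6, 172]);
translate([391, 470, 190]) cube([1016, 154, 18]);


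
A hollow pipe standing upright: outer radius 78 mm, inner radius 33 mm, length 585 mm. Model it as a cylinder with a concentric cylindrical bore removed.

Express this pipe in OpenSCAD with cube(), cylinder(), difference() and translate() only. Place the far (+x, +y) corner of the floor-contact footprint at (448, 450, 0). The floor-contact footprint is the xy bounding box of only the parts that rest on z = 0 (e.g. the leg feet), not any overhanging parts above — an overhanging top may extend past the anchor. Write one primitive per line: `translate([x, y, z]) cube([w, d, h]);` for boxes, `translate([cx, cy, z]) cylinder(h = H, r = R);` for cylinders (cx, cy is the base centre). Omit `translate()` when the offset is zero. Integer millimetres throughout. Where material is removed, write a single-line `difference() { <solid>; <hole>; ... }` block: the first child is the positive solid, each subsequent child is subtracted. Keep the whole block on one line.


difference() { translate([370, 372, 0]) cylinder(h = 585, r = 78); translate([370, 372, 0]) cylinder(h = 585, r = 33); }


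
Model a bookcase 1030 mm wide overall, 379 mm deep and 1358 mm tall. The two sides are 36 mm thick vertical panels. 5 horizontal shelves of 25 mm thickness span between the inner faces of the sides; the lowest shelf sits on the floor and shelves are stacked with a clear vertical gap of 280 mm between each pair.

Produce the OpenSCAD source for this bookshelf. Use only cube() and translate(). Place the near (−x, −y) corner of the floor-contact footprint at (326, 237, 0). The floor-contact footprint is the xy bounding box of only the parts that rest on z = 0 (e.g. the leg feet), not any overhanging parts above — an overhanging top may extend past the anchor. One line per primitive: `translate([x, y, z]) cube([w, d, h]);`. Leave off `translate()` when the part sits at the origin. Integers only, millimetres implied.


translate([326, 237, 0]) cube([36, 379, 1358]);
translate([1320, 237, 0]) cube([36, 379, 1358]);
translate([362, 237, 0]) cube([958, 379, 25]);
translate([362, 237, 305]) cube([958, 379, 25]);
translate([362, 237, 610]) cube([958, 379, 25]);
translate([362, 237, 915]) cube([958, 379, 25]);
translate([362, 237, 1220]) cube([958, 379, 25]);


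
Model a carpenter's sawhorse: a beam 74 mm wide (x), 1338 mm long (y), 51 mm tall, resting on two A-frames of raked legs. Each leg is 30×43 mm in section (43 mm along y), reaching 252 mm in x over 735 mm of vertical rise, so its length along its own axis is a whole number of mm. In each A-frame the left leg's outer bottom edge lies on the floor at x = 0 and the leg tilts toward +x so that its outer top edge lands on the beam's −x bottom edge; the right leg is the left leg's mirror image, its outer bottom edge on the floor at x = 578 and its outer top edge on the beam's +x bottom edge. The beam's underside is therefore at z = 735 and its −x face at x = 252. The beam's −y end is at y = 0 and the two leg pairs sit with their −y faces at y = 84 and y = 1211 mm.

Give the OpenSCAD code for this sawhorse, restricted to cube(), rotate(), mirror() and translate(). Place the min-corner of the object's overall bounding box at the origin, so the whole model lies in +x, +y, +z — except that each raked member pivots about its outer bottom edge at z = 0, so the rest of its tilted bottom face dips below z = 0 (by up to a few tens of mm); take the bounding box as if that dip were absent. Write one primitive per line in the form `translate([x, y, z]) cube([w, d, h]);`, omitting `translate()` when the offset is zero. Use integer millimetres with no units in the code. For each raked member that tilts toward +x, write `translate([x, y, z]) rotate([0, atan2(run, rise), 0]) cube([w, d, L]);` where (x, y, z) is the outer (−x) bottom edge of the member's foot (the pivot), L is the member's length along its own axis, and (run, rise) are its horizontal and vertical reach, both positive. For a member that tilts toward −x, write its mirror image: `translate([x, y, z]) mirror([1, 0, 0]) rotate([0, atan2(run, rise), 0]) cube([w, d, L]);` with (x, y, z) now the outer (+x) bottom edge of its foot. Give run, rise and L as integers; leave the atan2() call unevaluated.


translate([252, 0, 735]) cube([74, 1338, 51]);
translate([0, 84, 0]) rotate([0, atan2(252, 735), 0]) cube([30, 43, 777]);
translate([578, 84, 0]) mirror([1, 0, 0]) rotate([0, atan2(252, 735), 0]) cube([30, 43, 777]);
translate([0, 1211, 0]) rotate([0, atan2(252, 735), 0]) cube([30, 43, 777]);
translate([578, 1211, 0]) mirror([1, 0, 0]) rotate([0, atan2(252, 735), 0]) cube([30, 43, 777]);


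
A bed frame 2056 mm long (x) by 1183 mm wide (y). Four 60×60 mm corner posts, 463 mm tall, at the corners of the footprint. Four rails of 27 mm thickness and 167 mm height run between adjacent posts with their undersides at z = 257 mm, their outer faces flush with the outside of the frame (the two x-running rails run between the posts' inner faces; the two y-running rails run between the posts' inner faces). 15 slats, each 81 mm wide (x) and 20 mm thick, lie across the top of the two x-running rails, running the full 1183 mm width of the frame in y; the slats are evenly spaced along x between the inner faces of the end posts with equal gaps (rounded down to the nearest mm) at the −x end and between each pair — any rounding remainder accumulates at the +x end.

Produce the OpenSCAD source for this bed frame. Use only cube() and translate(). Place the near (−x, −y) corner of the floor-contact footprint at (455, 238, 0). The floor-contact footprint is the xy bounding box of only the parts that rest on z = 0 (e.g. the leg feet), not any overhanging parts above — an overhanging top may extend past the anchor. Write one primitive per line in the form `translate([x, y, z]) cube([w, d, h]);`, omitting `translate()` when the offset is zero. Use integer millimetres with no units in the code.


translate([455, 238, 0]) cube([60, 60, 463]);
translate([455, 1361, 0]) cube([60, 60, 463]);
translate([2451, 238, 0]) cube([60, 60, 463]);
translate([2451, 1361, 0]) cube([60, 60, 463]);
translate([515, 238, 257]) cube([1936, 27, 167]);
translate([515, 1394, 257]) cube([1936, 27, 167]);
translate([455, 298, 257]) cube([27, 1063, 167]);
translate([2484, 298, 257]) cube([27, 1063, 167]);
translate([560, 238, 424]) cube([81, 1183, 20]);
translate([686, 238, 424]) cube([81, 1183, 20]);
translate([812, 238, 424]) cube([81, 1183, 20]);
translate([938, 238, 424]) cube([81, 1183, 20]);
translate([1064, 238, 424]) cube([81, 1183, 20]);
translate([1190, 238, 424]) cube([81, 1183, 20]);
translate([1316, 238, 424]) cube([81, 1183, 20]);
translate([1442, 238, 424]) cube([81, 1183, 20]);
translate([1568, 238, 424]) cube([81, 1183, 20]);
translate([1694, 238, 424]) cube([81, 1183, 20]);
translate([1820, 238, 424]) cube([81, 1183, 20]);
translate([1946, 238, 424]) cube([81, 1183, 20]);
translate([2072, 238, 424]) cube([81, 1183, 20]);
translate([2198, 238, 424]) cube([81, 1183, 20]);
translate([2324, 238, 424]) cube([81, 1183, 20]);


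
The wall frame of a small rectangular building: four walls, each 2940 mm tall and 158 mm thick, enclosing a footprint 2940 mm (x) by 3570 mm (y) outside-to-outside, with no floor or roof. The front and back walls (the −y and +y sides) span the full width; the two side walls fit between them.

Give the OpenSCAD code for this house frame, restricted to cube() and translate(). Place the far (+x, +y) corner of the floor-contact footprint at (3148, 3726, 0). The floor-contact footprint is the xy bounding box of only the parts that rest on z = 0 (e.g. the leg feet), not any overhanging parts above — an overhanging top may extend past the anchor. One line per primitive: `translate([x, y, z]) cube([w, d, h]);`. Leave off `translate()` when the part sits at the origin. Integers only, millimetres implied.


translate([208, 156, 0]) cube([2940, 158, 2940]);
translate([208, 3568, 0]) cube([2940, 158, 2940]);
translate([208, 314, 0]) cube([158, 3254, 2940]);
translate([2990, 314, 0]) cube([158, 3254, 2940]);


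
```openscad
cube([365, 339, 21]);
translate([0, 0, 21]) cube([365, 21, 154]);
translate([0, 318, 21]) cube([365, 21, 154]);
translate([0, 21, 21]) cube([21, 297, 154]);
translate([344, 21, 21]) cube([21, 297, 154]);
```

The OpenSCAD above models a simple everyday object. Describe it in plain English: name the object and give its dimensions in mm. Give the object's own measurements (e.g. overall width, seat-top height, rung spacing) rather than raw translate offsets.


An open-topped rectangular box: outside dimensions 365×339×175 mm, with a uniform wall and base thickness of 21 mm. The base is a full 365×339 slab on the floor; four walls sit on top of the base. The front and back walls (the −y and +y sides) span the full width; the two side walls fit between them.


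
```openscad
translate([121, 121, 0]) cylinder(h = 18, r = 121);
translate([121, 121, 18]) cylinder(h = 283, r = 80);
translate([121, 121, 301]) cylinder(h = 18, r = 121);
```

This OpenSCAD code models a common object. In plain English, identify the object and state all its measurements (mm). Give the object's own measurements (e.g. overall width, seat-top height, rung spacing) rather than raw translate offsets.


A spool: two coaxial disc flanges of radius 121 mm and thickness 18 mm, joined by a core cylinder of radius 80 mm and height 283 mm. The lower flange rests on z = 0 and the three cylinders share a vertical axis.


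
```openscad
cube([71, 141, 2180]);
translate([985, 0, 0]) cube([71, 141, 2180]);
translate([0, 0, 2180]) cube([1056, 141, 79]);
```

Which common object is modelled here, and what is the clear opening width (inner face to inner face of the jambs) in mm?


A door frame. The clear opening width is 914 mm.

Two 2180 mm tall posts with a header on top — a door frame. The left jamb is 71 mm wide at x = 0; the right jamb starts at x = 985. The clear opening is 985 − 71 = 914 mm.


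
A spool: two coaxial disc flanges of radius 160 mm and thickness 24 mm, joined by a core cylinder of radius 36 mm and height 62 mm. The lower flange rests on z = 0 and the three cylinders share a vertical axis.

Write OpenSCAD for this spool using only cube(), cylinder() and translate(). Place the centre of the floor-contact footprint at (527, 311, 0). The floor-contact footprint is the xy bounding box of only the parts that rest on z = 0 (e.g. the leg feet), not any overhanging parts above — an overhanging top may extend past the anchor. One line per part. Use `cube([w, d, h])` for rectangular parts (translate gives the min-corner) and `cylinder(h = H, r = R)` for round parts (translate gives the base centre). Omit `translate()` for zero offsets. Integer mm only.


translate([527, 311, 0]) cylinder(h = 24, r = 160);
translate([527, 311, 24]) cylinder(h = 62, r = 36);
translate([527, 311, 86]) cylinder(h = 24, r = 160);


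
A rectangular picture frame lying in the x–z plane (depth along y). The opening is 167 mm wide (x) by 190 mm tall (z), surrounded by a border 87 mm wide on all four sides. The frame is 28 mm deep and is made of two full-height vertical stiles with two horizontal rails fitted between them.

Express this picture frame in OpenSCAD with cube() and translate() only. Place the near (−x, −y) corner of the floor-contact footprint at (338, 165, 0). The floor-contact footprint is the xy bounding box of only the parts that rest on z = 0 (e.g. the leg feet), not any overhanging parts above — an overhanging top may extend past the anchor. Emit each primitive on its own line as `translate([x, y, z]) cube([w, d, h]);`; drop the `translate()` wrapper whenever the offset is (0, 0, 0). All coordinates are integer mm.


translate([338, 165, 0]) cube([87, 28, 364]);
translate([592, 165, 0]) cube([87, 28, 364]);
translate([425, 165, 0]) cube([167, 28, 87]);
translate([425, 165, 277]) cube([167, 28, 87]);


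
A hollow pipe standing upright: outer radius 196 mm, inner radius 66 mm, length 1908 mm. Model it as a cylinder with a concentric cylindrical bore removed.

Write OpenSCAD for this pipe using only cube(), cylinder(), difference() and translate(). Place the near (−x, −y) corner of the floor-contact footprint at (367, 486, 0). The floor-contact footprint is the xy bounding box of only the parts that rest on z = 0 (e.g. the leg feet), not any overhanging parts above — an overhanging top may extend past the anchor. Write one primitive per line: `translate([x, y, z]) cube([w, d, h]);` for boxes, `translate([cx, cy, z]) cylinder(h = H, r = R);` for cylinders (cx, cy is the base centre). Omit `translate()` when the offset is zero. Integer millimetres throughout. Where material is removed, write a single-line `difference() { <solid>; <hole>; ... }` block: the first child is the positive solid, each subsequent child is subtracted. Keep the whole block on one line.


difference() { translate([563, 682, 0]) cylinder(h = 1908, r = 196); translate([563, 682, 0]) cylinder(h = 1908, r = 66); }
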